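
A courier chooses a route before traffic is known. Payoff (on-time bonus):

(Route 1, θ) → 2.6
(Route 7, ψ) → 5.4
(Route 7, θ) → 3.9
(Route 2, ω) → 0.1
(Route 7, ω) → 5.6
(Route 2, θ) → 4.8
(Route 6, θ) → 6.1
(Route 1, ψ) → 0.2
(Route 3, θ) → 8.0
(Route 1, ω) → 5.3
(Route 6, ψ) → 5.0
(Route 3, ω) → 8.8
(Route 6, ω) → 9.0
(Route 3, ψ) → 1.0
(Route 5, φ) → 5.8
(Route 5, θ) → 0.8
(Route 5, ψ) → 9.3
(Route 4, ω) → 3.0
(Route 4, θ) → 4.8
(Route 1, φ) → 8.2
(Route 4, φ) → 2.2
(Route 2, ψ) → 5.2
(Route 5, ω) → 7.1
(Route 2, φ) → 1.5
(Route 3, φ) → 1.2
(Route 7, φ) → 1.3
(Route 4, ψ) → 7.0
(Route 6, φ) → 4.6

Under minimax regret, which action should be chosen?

Column bests: θ=8.0, φ=8.2, ψ=9.3, ω=9.0.
Route 1 regrets: 5.4, 0.0, 9.1, 3.7 → max 9.1
Route 2 regrets: 3.2, 6.7, 4.1, 8.9 → max 8.9
Route 3 regrets: 0.0, 7.0, 8.3, 0.2 → max 8.3
Route 4 regrets: 3.2, 6.0, 2.3, 6.0 → max 6.0
Route 5 regrets: 7.2, 2.4, 0.0, 1.9 → max 7.2
Route 6 regrets: 1.9, 3.6, 4.3, 0.0 → max 4.3
Route 7 regrets: 4.1, 6.9, 3.9, 3.4 → max 6.9
Smallest max regret = 4.3 → Route 6.

Route 6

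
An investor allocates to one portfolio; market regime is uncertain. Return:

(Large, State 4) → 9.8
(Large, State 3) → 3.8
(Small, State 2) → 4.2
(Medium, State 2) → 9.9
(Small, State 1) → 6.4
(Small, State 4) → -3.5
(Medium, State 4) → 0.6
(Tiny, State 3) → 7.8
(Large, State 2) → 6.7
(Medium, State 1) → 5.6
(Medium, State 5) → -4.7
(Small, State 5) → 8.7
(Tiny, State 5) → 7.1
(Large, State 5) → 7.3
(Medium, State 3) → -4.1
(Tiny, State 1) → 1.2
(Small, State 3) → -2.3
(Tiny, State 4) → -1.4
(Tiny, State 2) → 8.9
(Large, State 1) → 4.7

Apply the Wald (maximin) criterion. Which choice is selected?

Large

Row minima: Tiny=-1.4, Small=-3.5, Medium=-4.7, Large=3.8
Best worst-case = 3.8 → Large.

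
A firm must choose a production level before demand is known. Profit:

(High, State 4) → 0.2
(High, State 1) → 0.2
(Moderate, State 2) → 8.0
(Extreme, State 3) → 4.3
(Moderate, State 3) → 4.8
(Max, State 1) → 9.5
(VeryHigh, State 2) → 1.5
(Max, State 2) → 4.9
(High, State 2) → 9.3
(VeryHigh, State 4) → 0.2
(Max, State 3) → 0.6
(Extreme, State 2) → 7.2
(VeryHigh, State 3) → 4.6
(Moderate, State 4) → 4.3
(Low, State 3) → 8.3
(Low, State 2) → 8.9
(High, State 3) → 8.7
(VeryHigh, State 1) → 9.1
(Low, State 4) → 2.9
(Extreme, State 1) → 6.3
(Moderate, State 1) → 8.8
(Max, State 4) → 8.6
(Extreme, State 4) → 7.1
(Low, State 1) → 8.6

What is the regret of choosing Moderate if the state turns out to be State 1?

0.7

Best payoff under State 1 is 9.5.
Regret = 9.5 − 8.8 = 0.7.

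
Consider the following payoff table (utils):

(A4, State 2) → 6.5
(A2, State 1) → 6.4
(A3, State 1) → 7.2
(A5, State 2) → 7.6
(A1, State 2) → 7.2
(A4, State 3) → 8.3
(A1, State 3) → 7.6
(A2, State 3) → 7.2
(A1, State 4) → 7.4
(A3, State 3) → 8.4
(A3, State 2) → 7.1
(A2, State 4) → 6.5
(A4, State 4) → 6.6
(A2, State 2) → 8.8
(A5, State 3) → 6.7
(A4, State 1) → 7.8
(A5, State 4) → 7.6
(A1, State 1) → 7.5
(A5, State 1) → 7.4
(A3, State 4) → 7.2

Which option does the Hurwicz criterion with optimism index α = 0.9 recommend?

A1: 0.9·7.6 + 0.1·7.2 = 7.56
A2: 0.9·8.8 + 0.1·6.4 = 8.56
A3: 0.9·8.4 + 0.1·7.1 = 8.27
A4: 0.9·8.3 + 0.1·6.5 = 8.12
A5: 0.9·7.6 + 0.1·6.7 = 7.51
Highest Hurwicz score = 8.56 → A2.

A2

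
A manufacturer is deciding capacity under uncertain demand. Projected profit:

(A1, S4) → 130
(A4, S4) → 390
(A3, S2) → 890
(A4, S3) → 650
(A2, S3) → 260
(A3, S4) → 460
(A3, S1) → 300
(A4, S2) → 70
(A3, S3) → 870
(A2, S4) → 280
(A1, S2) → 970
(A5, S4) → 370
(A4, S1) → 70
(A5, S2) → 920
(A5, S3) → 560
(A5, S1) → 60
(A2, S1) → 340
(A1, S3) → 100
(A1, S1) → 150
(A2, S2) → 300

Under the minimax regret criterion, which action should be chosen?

Column bests: S1=340, S2=970, S3=870, S4=460.
A1 regrets: 190, 0, 770, 330 → max 770
A2 regrets: 0, 670, 610, 180 → max 670
A3 regrets: 40, 80, 0, 0 → max 80
A4 regrets: 270, 900, 220, 70 → max 900
A5 regrets: 280, 50, 310, 90 → max 310
Smallest max regret = 80 → A3.

A3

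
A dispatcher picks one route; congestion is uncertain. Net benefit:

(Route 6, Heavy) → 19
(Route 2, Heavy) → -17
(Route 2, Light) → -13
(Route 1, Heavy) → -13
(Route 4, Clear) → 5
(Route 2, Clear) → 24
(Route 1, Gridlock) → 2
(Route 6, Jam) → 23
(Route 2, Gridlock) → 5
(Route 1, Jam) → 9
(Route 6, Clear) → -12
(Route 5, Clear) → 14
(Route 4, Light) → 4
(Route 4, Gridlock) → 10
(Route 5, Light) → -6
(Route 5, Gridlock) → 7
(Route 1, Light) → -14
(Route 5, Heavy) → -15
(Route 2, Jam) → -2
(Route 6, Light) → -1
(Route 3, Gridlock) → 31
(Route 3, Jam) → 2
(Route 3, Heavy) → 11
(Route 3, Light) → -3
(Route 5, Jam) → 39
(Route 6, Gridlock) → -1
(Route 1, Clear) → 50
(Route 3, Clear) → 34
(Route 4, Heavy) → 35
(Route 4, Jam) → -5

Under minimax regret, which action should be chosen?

Route 3

Column bests: Clear=50, Light=4, Heavy=35, Jam=39, Gridlock=31.
Route 1 regrets: 0, 18, 48, 30, 29 → max 48
Route 2 regrets: 26, 17, 52, 41, 26 → max 52
Route 3 regrets: 16, 7, 24, 37, 0 → max 37
Route 4 regrets: 45, 0, 0, 44, 21 → max 45
Route 5 regrets: 36, 10, 50, 0, 24 → max 50
Route 6 regrets: 62, 5, 16, 16, 32 → max 62
Smallest max regret = 37 → Route 3.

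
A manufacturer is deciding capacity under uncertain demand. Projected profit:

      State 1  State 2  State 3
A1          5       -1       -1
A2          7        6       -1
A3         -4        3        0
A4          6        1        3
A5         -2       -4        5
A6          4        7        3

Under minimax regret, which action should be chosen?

A6

Column bests: State 1=7, State 2=7, State 3=5.
A1 regrets: 2, 8, 6 → max 8
A2 regrets: 0, 1, 6 → max 6
A3 regrets: 11, 4, 5 → max 11
A4 regrets: 1, 6, 2 → max 6
A5 regrets: 9, 11, 0 → max 11
A6 regrets: 3, 0, 2 → max 3
Smallest max regret = 3 → A6.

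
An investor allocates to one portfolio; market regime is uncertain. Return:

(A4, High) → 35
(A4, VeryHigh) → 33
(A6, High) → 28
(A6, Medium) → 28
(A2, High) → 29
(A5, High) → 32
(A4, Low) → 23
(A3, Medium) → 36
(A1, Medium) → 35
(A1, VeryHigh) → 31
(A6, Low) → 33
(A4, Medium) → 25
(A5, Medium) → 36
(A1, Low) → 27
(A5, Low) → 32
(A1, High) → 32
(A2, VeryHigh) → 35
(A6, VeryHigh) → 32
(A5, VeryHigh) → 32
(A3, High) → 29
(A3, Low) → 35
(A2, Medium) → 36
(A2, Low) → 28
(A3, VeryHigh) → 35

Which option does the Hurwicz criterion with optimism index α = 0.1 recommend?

A1: 0.1·35 + 0.9·27 = 27.8
A2: 0.1·36 + 0.9·28 = 28.8
A3: 0.1·36 + 0.9·29 = 29.7
A4: 0.1·35 + 0.9·23 = 24.2
A5: 0.1·36 + 0.9·32 = 32.4
A6: 0.1·33 + 0.9·28 = 28.5
Highest Hurwicz score = 32.4 → A5.

A5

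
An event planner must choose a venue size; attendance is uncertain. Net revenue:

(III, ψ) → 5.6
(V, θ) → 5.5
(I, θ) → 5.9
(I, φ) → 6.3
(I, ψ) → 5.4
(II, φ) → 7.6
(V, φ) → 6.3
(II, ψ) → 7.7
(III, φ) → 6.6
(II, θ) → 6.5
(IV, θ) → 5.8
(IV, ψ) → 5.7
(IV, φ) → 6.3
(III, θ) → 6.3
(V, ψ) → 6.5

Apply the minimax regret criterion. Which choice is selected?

II

Column bests: θ=6.5, φ=7.6, ψ=7.7.
I regrets: 0.6, 1.3, 2.3 → max 2.3
II regrets: 0.0, 0.0, 0.0 → max 0.0
III regrets: 0.2, 1.0, 2.1 → max 2.1
IV regrets: 0.7, 1.3, 2.0 → max 2.0
V regrets: 1.0, 1.3, 1.2 → max 1.3
Smallest max regret = 0.0 → II.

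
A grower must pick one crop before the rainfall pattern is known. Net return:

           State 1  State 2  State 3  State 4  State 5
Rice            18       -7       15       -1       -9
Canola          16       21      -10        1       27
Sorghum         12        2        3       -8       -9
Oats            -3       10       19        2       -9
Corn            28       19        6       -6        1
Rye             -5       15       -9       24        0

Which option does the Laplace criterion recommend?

Row averages: Rice=3.2, Canola=11, Sorghum=0, Oats=3.8, Corn=9.6, Rye=5
Highest average = 11 → Canola.

Canola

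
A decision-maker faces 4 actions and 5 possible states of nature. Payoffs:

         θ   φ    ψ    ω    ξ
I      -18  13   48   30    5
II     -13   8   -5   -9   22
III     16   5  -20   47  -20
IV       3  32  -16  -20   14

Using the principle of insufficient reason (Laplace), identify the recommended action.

I

Row averages: I=15.6, II=0.6, III=5.6, IV=2.6
Highest average = 15.6 → I.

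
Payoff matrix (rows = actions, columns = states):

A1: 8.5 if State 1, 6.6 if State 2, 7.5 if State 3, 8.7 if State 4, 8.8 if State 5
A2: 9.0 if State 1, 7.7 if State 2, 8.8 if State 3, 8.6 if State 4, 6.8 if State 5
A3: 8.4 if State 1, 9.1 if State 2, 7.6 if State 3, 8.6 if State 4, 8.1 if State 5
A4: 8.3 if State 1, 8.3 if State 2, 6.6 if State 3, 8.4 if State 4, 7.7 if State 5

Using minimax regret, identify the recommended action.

A3

Column bests: State 1=9.0, State 2=9.1, State 3=8.8, State 4=8.7, State 5=8.8.
A1 regrets: 0.5, 2.5, 1.3, 0.0, 0.0 → max 2.5
A2 regrets: 0.0, 1.4, 0.0, 0.1, 2.0 → max 2.0
A3 regrets: 0.6, 0.0, 1.2, 0.1, 0.7 → max 1.2
A4 regrets: 0.7, 0.8, 2.2, 0.3, 1.1 → max 2.2
Smallest max regret = 1.2 → A3.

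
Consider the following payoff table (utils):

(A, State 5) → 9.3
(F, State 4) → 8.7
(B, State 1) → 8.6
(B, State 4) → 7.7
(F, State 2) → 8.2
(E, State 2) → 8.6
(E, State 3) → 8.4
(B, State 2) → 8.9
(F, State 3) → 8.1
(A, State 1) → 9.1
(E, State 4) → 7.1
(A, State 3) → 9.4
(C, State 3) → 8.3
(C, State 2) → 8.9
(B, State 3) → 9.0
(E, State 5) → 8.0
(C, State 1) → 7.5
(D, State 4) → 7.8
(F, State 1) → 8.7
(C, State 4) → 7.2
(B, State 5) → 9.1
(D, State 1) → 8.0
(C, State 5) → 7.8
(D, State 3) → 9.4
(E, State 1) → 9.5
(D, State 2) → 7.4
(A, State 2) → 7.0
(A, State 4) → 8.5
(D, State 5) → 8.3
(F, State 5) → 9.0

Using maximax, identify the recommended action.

E

Row maxima: A=9.4, B=9.1, C=8.9, D=9.4, E=9.5, F=9.0
Best best-case = 9.5 → E.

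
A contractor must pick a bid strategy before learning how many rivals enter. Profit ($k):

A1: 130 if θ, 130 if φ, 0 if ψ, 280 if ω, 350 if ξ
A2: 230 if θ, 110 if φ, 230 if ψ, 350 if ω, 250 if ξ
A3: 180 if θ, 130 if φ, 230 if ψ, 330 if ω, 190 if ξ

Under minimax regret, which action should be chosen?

Column bests: θ=230, φ=130, ψ=230, ω=350, ξ=350.
A1 regrets: 100, 0, 230, 70, 0 → max 230
A2 regrets: 0, 20, 0, 0, 100 → max 100
A3 regrets: 50, 0, 0, 20, 160 → max 160
Smallest max regret = 100 → A2.

A2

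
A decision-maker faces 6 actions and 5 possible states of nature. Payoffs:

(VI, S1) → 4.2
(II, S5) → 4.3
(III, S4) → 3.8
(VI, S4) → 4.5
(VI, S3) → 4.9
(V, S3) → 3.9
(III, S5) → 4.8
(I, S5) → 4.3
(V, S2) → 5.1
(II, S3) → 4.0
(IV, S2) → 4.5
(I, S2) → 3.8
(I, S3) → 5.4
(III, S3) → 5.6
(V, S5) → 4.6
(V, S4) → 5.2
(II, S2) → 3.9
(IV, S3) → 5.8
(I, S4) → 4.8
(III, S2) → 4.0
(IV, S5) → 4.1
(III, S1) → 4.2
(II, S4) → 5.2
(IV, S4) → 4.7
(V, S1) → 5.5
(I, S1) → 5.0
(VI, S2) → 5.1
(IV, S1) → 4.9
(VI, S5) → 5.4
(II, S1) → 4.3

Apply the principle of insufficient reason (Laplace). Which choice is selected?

Row averages: I=4.66, II=4.34, III=4.48, IV=4.8, V=4.86, VI=4.82
Highest average = 4.86 → V.

V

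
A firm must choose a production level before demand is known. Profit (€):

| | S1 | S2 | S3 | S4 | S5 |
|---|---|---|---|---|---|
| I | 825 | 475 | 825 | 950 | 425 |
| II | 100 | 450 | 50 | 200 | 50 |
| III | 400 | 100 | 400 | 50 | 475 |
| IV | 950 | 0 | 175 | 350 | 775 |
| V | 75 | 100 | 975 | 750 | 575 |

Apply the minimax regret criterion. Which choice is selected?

I

Column bests: S1=950, S2=475, S3=975, S4=950, S5=775.
I regrets: 125, 0, 150, 0, 350 → max 350
II regrets: 850, 25, 925, 750, 725 → max 925
III regrets: 550, 375, 575, 900, 300 → max 900
IV regrets: 0, 475, 800, 600, 0 → max 800
V regrets: 875, 375, 0, 200, 200 → max 875
Smallest max regret = 350 → I.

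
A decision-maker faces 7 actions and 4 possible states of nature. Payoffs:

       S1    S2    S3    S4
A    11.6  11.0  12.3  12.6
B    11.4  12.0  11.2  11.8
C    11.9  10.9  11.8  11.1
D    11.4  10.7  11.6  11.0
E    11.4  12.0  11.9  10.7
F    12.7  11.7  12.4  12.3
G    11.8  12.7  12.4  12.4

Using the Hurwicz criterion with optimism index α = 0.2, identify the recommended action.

A: 0.2·12.6 + 0.8·11.0 = 11.32
B: 0.2·12.0 + 0.8·11.2 = 11.36
C: 0.2·11.9 + 0.8·10.9 = 11.1
D: 0.2·11.6 + 0.8·10.7 = 10.88
E: 0.2·12.0 + 0.8·10.7 = 10.96
F: 0.2·12.7 + 0.8·11.7 = 11.9
G: 0.2·12.7 + 0.8·11.8 = 11.98
Highest Hurwicz score = 11.98 → G.

G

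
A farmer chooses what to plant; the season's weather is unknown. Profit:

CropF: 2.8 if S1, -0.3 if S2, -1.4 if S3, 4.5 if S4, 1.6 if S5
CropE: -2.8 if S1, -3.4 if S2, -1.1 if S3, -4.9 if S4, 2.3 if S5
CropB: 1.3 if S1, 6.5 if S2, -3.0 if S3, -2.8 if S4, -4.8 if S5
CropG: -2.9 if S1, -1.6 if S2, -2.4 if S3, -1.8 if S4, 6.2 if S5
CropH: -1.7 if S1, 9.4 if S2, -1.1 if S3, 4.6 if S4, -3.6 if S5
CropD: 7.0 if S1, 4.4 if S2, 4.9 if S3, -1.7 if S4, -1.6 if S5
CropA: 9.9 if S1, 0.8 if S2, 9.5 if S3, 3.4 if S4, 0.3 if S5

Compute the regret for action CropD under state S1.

Best payoff under S1 is 9.9.
Regret = 9.9 − 7.0 = 2.9.

2.9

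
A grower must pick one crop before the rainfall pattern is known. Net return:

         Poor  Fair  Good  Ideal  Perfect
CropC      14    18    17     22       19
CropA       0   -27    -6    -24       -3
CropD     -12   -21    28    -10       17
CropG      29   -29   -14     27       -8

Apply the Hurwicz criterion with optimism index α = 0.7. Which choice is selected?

CropC

CropC: 0.7·22 + 0.3·14 = 19.6
CropA: 0.7·0 + 0.3·(-27) = -8.1
CropD: 0.7·28 + 0.3·(-21) = 13.3
CropG: 0.7·29 + 0.3·(-29) = 11.6
Highest Hurwicz score = 19.6 → CropC.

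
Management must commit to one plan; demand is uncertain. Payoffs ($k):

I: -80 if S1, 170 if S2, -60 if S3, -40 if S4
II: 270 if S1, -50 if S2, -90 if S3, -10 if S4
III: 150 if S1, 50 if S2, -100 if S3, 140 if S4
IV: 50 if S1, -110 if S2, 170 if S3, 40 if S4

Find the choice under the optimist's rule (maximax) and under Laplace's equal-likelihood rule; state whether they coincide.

maximax → II; laplace → III (disagree)

Row maxima: I=170, II=270, III=150, IV=170
Best best-case = 270 → II.
Row averages: I=-2.5, II=30, III=60, IV=37.5
Highest average = 60 → III.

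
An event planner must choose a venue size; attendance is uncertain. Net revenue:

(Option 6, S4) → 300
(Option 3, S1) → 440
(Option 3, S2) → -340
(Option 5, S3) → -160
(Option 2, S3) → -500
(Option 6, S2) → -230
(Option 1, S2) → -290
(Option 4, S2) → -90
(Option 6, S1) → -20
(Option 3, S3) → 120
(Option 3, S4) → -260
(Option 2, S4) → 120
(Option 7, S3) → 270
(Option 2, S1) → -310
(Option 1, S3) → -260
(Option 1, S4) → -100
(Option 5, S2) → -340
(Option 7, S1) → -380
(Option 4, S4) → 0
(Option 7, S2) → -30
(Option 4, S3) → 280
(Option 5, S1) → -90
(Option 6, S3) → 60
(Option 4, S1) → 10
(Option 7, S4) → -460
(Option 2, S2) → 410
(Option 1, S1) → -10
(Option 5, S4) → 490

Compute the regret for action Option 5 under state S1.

530

Best payoff under S1 is 440.
Regret = 440 − (-90) = 530.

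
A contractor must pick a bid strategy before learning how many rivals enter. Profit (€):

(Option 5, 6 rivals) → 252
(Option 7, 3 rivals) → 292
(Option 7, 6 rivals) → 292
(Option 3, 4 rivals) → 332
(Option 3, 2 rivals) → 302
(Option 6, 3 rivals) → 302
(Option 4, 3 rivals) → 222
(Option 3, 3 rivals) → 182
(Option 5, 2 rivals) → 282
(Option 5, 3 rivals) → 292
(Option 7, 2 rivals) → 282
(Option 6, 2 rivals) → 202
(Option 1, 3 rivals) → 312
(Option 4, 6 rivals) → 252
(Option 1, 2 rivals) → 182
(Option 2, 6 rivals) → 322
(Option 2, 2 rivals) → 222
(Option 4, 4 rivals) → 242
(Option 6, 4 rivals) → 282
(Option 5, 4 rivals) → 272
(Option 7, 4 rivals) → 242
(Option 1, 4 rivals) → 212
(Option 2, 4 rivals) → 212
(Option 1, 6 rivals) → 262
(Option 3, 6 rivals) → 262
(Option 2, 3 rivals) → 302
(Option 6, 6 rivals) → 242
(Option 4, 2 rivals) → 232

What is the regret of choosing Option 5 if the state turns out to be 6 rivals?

70

Best payoff under 6 rivals is 322.
Regret = 322 − 252 = 70.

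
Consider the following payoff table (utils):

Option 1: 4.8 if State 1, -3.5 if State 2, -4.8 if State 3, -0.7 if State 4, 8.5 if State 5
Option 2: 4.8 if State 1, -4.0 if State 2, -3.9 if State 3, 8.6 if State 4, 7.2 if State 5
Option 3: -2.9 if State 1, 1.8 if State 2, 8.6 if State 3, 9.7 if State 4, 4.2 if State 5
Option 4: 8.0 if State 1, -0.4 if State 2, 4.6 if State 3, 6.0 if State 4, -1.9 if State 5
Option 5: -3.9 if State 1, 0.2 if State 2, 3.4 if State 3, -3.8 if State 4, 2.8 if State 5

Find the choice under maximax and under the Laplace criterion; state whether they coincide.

Row maxima: Option 1=8.5, Option 2=8.6, Option 3=9.7, Option 4=8.0, Option 5=3.4
Best best-case = 9.7 → Option 3.
Row averages: Option 1=0.86, Option 2=2.54, Option 3=4.28, Option 4=3.26, Option 5=-0.26
Highest average = 4.28 → Option 3.

maximax → Option 3; laplace → Option 3 (agree)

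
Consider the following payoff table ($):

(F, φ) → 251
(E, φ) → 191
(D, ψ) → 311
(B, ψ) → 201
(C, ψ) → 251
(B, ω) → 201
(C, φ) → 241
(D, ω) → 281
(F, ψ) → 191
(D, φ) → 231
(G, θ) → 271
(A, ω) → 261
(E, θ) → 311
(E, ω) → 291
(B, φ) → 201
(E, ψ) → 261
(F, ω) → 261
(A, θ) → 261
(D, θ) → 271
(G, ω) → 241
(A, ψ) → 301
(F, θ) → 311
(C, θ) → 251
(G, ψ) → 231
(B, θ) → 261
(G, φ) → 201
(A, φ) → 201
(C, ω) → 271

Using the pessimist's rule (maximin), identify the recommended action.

C

Row minima: A=201, B=201, C=241, D=231, E=191, F=191, G=201
Best worst-case = 241 → C.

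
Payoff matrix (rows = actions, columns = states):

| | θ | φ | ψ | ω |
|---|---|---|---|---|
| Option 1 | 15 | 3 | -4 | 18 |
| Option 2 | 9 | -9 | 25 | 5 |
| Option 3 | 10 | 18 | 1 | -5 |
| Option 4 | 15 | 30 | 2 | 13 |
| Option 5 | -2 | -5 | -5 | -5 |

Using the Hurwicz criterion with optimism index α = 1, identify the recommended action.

Option 4

Option 1: 1·18 + 0·(-4) = 18
Option 2: 1·25 + 0·(-9) = 25
Option 3: 1·18 + 0·(-5) = 18
Option 4: 1·30 + 0·2 = 30
Option 5: 1·(-2) + 0·(-5) = -2
Highest Hurwicz score = 30 → Option 4.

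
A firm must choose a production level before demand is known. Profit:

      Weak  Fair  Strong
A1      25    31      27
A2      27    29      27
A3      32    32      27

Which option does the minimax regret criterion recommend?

Column bests: Weak=32, Fair=32, Strong=27.
A1 regrets: 7, 1, 0 → max 7
A2 regrets: 5, 3, 0 → max 5
A3 regrets: 0, 0, 0 → max 0
Smallest max regret = 0 → A3.

A3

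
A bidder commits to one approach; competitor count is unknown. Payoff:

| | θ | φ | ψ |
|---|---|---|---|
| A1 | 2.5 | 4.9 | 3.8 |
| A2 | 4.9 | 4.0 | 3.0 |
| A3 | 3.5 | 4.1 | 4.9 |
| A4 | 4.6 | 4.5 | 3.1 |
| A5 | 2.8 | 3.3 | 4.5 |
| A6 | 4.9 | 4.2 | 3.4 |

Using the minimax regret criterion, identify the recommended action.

Column bests: θ=4.9, φ=4.9, ψ=4.9.
A1 regrets: 2.4, 0.0, 1.1 → max 2.4
A2 regrets: 0.0, 0.9, 1.9 → max 1.9
A3 regrets: 1.4, 0.8, 0.0 → max 1.4
A4 regrets: 0.3, 0.4, 1.8 → max 1.8
A5 regrets: 2.1, 1.6, 0.4 → max 2.1
A6 regrets: 0.0, 0.7, 1.5 → max 1.5
Smallest max regret = 1.4 → A3.

A3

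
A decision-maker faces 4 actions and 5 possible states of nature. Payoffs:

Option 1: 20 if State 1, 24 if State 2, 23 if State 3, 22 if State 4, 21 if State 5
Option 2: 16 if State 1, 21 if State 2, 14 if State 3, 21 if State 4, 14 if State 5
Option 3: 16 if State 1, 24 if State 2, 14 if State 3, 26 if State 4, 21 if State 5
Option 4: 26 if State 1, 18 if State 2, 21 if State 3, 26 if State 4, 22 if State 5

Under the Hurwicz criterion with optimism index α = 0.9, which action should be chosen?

Option 4

Option 1: 0.9·24 + 0.1·20 = 23.6
Option 2: 0.9·21 + 0.1·14 = 20.3
Option 3: 0.9·26 + 0.1·14 = 24.8
Option 4: 0.9·26 + 0.1·18 = 25.2
Highest Hurwicz score = 25.2 → Option 4.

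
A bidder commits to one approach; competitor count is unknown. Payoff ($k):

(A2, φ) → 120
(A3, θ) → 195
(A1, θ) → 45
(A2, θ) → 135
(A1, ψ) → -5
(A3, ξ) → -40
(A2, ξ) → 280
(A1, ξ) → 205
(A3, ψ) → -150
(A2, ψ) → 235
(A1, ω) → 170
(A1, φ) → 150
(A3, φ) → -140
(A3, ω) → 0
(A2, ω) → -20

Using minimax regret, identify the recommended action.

Column bests: θ=195, φ=150, ψ=235, ω=170, ξ=280.
A1 regrets: 150, 0, 240, 0, 75 → max 240
A2 regrets: 60, 30, 0, 190, 0 → max 190
A3 regrets: 0, 290, 385, 170, 320 → max 385
Smallest max regret = 190 → A2.

A2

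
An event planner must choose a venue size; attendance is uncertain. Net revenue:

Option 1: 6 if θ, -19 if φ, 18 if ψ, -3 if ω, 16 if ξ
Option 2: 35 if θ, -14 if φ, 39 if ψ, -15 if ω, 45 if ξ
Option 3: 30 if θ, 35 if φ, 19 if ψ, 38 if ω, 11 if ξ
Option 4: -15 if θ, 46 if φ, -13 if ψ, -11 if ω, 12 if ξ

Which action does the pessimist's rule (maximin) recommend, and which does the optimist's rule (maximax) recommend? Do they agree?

maximin → Option 3; maximax → Option 4 (disagree)

Row minima: Option 1=-19, Option 2=-15, Option 3=11, Option 4=-15
Best worst-case = 11 → Option 3.
Row maxima: Option 1=18, Option 2=45, Option 3=38, Option 4=46
Best best-case = 46 → Option 4.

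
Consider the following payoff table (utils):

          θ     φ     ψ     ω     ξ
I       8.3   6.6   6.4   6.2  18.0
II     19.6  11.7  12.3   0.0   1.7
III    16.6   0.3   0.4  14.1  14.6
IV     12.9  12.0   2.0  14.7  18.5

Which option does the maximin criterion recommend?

Row minima: I=6.2, II=0.0, III=0.3, IV=2.0
Best worst-case = 6.2 → I.

I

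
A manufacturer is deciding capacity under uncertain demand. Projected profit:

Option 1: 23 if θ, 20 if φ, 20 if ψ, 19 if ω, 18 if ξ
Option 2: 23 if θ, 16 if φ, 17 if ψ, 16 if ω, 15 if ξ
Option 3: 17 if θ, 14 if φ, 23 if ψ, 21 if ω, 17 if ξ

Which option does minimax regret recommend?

Column bests: θ=23, φ=20, ψ=23, ω=21, ξ=18.
Option 1 regrets: 0, 0, 3, 2, 0 → max 3
Option 2 regrets: 0, 4, 6, 5, 3 → max 6
Option 3 regrets: 6, 6, 0, 0, 1 → max 6
Smallest max regret = 3 → Option 1.

Option 1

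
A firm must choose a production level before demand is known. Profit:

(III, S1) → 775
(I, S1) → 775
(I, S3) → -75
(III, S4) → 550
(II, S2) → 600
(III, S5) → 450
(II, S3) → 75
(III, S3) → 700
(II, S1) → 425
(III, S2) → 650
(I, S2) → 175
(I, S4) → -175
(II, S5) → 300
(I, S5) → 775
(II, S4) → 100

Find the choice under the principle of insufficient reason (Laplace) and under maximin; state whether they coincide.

Row averages: I=295, II=300, III=625
Highest average = 625 → III.
Row minima: I=-175, II=75, III=450
Best worst-case = 450 → III.

laplace → III; maximin → III (agree)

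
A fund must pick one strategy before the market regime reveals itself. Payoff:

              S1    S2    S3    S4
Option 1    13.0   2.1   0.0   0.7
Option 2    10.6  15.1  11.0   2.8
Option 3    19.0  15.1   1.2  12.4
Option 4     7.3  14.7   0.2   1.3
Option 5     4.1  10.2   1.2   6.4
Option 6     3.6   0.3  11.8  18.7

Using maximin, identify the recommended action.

Row minima: Option 1=0.0, Option 2=2.8, Option 3=1.2, Option 4=0.2, Option 5=1.2, Option 6=0.3
Best worst-case = 2.8 → Option 2.

Option 2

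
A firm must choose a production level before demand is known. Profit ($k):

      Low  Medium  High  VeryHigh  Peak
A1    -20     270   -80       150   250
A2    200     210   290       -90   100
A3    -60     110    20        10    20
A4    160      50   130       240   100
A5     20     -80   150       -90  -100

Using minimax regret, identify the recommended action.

Column bests: Low=200, Medium=270, High=290, VeryHigh=240, Peak=250.
A1 regrets: 220, 0, 370, 90, 0 → max 370
A2 regrets: 0, 60, 0, 330, 150 → max 330
A3 regrets: 260, 160, 270, 230, 230 → max 270
A4 regrets: 40, 220, 160, 0, 150 → max 220
A5 regrets: 180, 350, 140, 330, 350 → max 350
Smallest max regret = 220 → A4.

A4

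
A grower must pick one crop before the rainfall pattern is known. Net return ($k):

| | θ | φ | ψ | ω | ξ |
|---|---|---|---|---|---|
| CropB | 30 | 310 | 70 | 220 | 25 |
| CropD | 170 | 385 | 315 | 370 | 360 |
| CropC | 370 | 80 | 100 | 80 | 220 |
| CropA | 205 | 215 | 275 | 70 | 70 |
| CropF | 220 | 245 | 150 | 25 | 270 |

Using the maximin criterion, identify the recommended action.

CropD

Row minima: CropB=25, CropD=170, CropC=80, CropA=70, CropF=25
Best worst-case = 170 → CropD.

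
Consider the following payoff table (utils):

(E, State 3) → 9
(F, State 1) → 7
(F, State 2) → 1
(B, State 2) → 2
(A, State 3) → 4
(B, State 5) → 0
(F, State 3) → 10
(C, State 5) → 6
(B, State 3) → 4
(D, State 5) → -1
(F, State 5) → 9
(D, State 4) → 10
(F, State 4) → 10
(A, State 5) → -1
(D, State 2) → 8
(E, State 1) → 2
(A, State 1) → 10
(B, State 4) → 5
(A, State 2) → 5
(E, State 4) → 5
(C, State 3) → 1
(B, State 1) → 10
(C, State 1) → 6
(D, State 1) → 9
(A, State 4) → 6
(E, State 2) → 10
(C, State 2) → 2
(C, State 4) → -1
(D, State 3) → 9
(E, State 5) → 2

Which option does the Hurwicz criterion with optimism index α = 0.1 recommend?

E

A: 0.1·10 + 0.9·(-1) = 0.1
B: 0.1·10 + 0.9·0 = 1
C: 0.1·6 + 0.9·(-1) = -0.3
D: 0.1·10 + 0.9·(-1) = 0.1
E: 0.1·10 + 0.9·2 = 2.8
F: 0.1·10 + 0.9·1 = 1.9
Highest Hurwicz score = 2.8 → E.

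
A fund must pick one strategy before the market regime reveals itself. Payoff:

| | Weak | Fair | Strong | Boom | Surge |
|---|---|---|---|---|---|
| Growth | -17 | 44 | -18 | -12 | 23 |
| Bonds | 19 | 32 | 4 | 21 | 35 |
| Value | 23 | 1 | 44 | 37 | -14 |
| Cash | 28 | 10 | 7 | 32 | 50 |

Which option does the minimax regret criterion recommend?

Cash

Column bests: Weak=28, Fair=44, Strong=44, Boom=37, Surge=50.
Growth regrets: 45, 0, 62, 49, 27 → max 62
Bonds regrets: 9, 12, 40, 16, 15 → max 40
Value regrets: 5, 43, 0, 0, 64 → max 64
Cash regrets: 0, 34, 37, 5, 0 → max 37
Smallest max regret = 37 → Cash.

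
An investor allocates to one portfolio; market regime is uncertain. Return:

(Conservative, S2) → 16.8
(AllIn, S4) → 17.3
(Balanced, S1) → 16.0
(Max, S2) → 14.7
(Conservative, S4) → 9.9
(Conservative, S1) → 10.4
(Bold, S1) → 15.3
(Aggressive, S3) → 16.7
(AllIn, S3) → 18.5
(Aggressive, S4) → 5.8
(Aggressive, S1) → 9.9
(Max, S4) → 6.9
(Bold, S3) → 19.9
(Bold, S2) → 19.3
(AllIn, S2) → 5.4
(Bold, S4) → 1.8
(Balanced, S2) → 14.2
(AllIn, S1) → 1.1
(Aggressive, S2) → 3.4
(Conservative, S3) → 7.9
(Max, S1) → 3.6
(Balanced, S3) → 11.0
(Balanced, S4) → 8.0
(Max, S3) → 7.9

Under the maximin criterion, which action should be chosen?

Balanced

Row minima: Conservative=7.9, Balanced=8.0, Aggressive=3.4, Bold=1.8, AllIn=1.1, Max=3.6
Best worst-case = 8.0 → Balanced.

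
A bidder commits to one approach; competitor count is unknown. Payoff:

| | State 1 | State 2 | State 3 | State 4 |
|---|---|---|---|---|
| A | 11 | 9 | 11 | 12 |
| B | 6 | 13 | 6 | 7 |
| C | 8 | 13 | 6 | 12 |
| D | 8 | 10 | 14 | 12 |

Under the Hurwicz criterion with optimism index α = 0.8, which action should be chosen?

D

A: 0.8·12 + 0.2·9 = 11.4
B: 0.8·13 + 0.2·6 = 11.6
C: 0.8·13 + 0.2·6 = 11.6
D: 0.8·14 + 0.2·8 = 12.8
Highest Hurwicz score = 12.8 → D.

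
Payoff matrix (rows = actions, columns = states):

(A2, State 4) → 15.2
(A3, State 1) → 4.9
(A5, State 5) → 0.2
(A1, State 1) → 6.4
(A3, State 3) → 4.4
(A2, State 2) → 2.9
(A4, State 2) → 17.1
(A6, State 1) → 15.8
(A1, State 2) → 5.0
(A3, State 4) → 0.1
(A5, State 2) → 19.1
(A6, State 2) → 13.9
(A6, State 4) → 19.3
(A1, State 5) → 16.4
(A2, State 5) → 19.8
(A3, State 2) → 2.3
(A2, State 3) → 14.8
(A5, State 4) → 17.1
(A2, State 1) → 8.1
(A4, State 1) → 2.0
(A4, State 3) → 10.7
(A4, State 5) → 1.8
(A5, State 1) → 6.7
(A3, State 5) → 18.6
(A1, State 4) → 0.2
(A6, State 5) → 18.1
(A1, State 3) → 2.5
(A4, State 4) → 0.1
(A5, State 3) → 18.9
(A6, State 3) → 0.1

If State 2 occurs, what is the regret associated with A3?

Best payoff under State 2 is 19.1.
Regret = 19.1 − 2.3 = 16.8.

16.8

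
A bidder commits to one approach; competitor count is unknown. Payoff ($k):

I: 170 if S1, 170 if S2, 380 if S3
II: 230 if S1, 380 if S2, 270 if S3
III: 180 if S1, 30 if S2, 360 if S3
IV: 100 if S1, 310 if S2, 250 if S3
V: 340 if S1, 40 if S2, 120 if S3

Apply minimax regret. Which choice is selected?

II

Column bests: S1=340, S2=380, S3=380.
I regrets: 170, 210, 0 → max 210
II regrets: 110, 0, 110 → max 110
III regrets: 160, 350, 20 → max 350
IV regrets: 240, 70, 130 → max 240
V regrets: 0, 340, 260 → max 340
Smallest max regret = 110 → II.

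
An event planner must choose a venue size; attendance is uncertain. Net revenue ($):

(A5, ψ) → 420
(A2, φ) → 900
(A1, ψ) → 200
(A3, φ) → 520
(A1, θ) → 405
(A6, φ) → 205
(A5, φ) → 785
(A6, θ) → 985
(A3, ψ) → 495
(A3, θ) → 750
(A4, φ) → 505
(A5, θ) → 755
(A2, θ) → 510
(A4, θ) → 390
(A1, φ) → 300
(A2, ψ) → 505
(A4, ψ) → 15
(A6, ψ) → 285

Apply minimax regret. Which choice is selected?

A5

Column bests: θ=985, φ=900, ψ=505.
A1 regrets: 580, 600, 305 → max 600
A2 regrets: 475, 0, 0 → max 475
A3 regrets: 235, 380, 10 → max 380
A4 regrets: 595, 395, 490 → max 595
A5 regrets: 230, 115, 85 → max 230
A6 regrets: 0, 695, 220 → max 695
Smallest max regret = 230 → A5.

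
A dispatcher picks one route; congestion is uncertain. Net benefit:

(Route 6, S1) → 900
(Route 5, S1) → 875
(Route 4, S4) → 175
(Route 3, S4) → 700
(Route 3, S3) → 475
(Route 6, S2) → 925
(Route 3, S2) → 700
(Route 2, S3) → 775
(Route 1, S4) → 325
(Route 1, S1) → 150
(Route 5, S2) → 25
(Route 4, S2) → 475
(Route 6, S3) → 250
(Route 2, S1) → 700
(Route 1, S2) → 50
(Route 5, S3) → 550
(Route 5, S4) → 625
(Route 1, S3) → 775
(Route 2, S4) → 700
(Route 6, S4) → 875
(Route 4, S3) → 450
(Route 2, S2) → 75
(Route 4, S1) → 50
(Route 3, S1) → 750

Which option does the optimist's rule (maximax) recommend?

Row maxima: Route 1=775, Route 2=775, Route 3=750, Route 4=475, Route 5=875, Route 6=925
Best best-case = 925 → Route 6.

Route 6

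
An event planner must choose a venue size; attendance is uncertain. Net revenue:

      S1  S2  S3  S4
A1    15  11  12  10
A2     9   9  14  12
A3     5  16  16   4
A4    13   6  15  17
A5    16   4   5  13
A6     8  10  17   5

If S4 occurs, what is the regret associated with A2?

Best payoff under S4 is 17.
Regret = 17 − 12 = 5.

5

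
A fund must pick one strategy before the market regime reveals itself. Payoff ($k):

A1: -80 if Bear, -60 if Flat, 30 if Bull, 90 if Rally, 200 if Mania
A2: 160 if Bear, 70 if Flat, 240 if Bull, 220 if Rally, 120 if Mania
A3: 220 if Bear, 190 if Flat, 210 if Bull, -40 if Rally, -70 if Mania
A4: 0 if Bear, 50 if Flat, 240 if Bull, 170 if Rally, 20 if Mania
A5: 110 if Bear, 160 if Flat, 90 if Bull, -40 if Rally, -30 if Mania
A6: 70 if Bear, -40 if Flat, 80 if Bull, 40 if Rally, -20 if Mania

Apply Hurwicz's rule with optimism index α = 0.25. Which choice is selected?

A1: 0.25·200 + 0.75·(-80) = -10
A2: 0.25·240 + 0.75·70 = 112.5
A3: 0.25·220 + 0.75·(-70) = 2.5
A4: 0.25·240 + 0.75·0 = 60
A5: 0.25·160 + 0.75·(-40) = 10
A6: 0.25·80 + 0.75·(-40) = -10
Highest Hurwicz score = 112.5 → A2.

A2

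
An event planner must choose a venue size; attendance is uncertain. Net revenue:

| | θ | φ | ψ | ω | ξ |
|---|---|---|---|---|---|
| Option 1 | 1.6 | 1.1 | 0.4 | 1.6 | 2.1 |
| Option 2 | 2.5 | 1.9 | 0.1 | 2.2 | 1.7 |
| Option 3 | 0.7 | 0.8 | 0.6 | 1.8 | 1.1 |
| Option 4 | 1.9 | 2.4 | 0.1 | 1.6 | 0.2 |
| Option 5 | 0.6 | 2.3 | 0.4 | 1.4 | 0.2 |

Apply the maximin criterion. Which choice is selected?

Option 3

Row minima: Option 1=0.4, Option 2=0.1, Option 3=0.6, Option 4=0.1, Option 5=0.2
Best worst-case = 0.6 → Option 3.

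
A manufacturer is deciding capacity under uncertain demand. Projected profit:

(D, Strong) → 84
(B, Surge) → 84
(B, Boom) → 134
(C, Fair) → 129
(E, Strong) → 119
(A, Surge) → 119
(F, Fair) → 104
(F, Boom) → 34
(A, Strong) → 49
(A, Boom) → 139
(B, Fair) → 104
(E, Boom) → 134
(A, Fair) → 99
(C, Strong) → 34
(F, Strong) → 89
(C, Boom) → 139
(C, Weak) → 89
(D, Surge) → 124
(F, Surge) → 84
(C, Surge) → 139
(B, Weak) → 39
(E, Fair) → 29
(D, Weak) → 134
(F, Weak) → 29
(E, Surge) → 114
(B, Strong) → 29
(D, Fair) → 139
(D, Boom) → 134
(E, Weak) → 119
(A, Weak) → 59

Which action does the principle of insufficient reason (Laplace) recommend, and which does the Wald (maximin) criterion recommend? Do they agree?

laplace → D; maximin → D (agree)

Row averages: A=93, B=78, C=106, D=123, E=103, F=68
Highest average = 123 → D.
Row minima: A=49, B=29, C=34, D=84, E=29, F=29
Best worst-case = 84 → D.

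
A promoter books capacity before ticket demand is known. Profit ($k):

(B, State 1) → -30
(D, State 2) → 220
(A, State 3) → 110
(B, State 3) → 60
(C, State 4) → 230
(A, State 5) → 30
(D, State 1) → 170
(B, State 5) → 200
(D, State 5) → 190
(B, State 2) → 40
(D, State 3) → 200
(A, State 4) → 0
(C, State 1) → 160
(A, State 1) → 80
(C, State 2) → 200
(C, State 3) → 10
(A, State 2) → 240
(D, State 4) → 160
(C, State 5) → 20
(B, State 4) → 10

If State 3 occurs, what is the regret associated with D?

Best payoff under State 3 is 200.
Regret = 200 − 200 = 0.

0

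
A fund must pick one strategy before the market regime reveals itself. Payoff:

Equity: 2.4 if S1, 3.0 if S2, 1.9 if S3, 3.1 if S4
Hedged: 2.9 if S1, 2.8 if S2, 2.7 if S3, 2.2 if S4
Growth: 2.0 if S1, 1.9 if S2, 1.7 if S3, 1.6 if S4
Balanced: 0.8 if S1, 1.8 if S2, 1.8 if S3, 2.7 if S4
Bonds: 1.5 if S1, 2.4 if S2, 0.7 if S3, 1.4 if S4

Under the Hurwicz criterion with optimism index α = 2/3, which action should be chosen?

Equity: 2/3·3.1 + 1/3·1.9 = 2.7
Hedged: 2/3·2.9 + 1/3·2.2 = 8/3
Growth: 2/3·2.0 + 1/3·1.6 = 28/15
Balanced: 2/3·2.7 + 1/3·0.8 = 31/15
Bonds: 2/3·2.4 + 1/3·0.7 = 11/6
Highest Hurwicz score = 2.7 → Equity.

Equity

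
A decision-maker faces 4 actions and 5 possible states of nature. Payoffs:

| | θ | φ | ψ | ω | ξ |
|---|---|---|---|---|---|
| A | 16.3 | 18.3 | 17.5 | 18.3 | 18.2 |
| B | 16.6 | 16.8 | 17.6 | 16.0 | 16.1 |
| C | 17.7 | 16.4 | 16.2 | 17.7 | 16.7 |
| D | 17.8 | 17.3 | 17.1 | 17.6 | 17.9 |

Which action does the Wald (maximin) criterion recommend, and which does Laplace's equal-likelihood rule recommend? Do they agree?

maximin → D; laplace → A (disagree)

Row minima: A=16.3, B=16.0, C=16.2, D=17.1
Best worst-case = 17.1 → D.
Row averages: A=17.72, B=16.62, C=16.94, D=17.54
Highest average = 17.72 → A.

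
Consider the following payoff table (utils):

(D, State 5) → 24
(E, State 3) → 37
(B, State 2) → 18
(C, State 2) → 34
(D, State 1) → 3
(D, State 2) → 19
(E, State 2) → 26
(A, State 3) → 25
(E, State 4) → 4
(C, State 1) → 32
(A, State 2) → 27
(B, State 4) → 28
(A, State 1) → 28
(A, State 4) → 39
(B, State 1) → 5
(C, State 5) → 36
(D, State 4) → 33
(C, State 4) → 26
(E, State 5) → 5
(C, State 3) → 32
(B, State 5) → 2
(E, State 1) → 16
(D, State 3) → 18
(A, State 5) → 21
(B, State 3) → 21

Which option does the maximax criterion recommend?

Row maxima: A=39, B=28, C=36, D=33, E=37
Best best-case = 39 → A.

A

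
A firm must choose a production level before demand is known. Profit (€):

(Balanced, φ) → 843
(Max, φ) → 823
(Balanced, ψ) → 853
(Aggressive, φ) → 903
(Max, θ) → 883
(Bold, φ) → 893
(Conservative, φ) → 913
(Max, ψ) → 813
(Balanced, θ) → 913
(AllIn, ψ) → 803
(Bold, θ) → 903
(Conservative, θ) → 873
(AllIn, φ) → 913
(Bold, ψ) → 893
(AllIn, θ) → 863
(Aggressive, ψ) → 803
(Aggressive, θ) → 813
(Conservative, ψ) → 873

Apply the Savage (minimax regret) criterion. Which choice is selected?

Bold

Column bests: θ=913, φ=913, ψ=893.
Conservative regrets: 40, 0, 20 → max 40
Balanced regrets: 0, 70, 40 → max 70
Aggressive regrets: 100, 10, 90 → max 100
Bold regrets: 10, 20, 0 → max 20
AllIn regrets: 50, 0, 90 → max 90
Max regrets: 30, 90, 80 → max 90
Smallest max regret = 20 → Bold.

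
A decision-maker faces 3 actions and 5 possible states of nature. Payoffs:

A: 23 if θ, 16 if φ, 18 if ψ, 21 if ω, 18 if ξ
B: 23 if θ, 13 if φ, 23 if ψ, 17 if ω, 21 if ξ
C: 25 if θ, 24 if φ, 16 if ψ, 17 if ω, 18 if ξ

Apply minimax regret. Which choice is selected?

C

Column bests: θ=25, φ=24, ψ=23, ω=21, ξ=21.
A regrets: 2, 8, 5, 0, 3 → max 8
B regrets: 2, 11, 0, 4, 0 → max 11
C regrets: 0, 0, 7, 4, 3 → max 7
Smallest max regret = 7 → C.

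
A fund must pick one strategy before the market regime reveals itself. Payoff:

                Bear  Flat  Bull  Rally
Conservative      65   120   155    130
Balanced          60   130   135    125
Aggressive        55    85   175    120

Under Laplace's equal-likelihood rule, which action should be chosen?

Conservative

Row averages: Conservative=117.5, Balanced=112.5, Aggressive=108.75
Highest average = 117.5 → Conservative.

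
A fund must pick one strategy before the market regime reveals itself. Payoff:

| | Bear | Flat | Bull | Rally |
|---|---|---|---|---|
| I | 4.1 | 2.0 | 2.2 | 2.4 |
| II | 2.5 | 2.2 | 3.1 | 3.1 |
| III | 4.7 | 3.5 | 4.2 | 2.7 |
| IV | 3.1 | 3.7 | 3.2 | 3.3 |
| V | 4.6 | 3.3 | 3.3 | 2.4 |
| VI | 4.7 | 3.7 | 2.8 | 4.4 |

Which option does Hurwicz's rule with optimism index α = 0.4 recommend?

I: 0.4·4.1 + 0.6·2.0 = 2.84
II: 0.4·3.1 + 0.6·2.2 = 2.56
III: 0.4·4.7 + 0.6·2.7 = 3.5
IV: 0.4·3.7 + 0.6·3.1 = 3.34
V: 0.4·4.6 + 0.6·2.4 = 3.28
VI: 0.4·4.7 + 0.6·2.8 = 3.56
Highest Hurwicz score = 3.56 → VI.

VI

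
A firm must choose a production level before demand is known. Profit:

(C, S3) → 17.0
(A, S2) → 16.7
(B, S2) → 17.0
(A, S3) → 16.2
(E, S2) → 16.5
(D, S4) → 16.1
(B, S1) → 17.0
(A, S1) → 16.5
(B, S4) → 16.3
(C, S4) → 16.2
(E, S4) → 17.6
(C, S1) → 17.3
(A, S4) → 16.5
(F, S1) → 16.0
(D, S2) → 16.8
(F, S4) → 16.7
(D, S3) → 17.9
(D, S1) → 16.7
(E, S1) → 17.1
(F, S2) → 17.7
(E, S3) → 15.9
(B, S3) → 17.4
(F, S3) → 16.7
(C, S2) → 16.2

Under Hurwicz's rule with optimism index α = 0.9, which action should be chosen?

D

A: 0.9·16.7 + 0.1·16.2 = 16.65
B: 0.9·17.4 + 0.1·16.3 = 17.29
C: 0.9·17.3 + 0.1·16.2 = 17.19
D: 0.9·17.9 + 0.1·16.1 = 17.72
E: 0.9·17.6 + 0.1·15.9 = 17.43
F: 0.9·17.7 + 0.1·16.0 = 17.53
Highest Hurwicz score = 17.72 → D.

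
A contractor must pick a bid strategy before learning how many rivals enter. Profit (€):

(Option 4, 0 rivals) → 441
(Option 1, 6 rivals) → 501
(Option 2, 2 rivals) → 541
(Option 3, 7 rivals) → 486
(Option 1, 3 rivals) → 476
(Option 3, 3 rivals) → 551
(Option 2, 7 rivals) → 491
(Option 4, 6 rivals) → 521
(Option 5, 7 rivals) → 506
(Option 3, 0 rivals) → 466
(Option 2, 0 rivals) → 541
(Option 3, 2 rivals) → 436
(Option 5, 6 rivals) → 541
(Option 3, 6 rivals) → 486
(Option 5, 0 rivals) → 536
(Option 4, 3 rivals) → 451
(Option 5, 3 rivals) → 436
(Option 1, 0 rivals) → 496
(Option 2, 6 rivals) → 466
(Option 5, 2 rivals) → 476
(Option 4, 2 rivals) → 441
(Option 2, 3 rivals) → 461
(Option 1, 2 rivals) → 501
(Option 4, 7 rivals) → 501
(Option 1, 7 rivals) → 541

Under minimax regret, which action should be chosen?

Column bests: 0 rivals=541, 2 rivals=541, 3 rivals=551, 6 rivals=541, 7 rivals=541.
Option 1 regrets: 45, 40, 75, 40, 0 → max 75
Option 2 regrets: 0, 0, 90, 75, 50 → max 90
Option 3 regrets: 75, 105, 0, 55, 55 → max 105
Option 4 regrets: 100, 100, 100, 20, 40 → max 100
Option 5 regrets: 5, 65, 115, 0, 35 → max 115
Smallest max regret = 75 → Option 1.

Option 1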